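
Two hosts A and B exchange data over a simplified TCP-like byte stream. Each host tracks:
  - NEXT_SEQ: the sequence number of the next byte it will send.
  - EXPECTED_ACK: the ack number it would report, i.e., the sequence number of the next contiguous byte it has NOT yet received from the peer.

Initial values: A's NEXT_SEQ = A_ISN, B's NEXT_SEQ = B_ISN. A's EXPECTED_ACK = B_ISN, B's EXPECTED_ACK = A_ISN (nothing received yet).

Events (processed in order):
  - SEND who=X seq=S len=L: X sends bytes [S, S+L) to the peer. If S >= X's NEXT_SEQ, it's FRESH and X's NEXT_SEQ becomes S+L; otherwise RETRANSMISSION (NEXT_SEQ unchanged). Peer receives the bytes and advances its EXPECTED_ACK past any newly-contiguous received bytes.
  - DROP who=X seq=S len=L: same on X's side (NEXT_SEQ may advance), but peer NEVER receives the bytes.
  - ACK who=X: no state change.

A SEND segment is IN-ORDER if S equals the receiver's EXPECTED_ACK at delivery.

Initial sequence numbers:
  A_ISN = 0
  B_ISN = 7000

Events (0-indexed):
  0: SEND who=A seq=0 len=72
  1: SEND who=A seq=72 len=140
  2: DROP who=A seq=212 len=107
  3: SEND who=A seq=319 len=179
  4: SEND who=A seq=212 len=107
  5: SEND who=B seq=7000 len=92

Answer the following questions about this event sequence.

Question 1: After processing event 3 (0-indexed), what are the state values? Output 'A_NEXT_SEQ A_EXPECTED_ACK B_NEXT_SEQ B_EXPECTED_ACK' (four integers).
After event 0: A_seq=72 A_ack=7000 B_seq=7000 B_ack=72
After event 1: A_seq=212 A_ack=7000 B_seq=7000 B_ack=212
After event 2: A_seq=319 A_ack=7000 B_seq=7000 B_ack=212
After event 3: A_seq=498 A_ack=7000 B_seq=7000 B_ack=212

498 7000 7000 212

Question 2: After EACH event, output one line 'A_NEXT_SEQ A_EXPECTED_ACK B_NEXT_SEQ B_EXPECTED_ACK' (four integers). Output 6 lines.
72 7000 7000 72
212 7000 7000 212
319 7000 7000 212
498 7000 7000 212
498 7000 7000 498
498 7092 7092 498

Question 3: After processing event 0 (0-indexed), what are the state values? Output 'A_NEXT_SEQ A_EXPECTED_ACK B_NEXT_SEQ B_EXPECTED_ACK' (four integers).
After event 0: A_seq=72 A_ack=7000 B_seq=7000 B_ack=72

72 7000 7000 72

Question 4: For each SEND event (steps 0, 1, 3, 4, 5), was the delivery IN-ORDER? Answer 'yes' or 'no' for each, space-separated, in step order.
Answer: yes yes no yes yes

Derivation:
Step 0: SEND seq=0 -> in-order
Step 1: SEND seq=72 -> in-order
Step 3: SEND seq=319 -> out-of-order
Step 4: SEND seq=212 -> in-order
Step 5: SEND seq=7000 -> in-order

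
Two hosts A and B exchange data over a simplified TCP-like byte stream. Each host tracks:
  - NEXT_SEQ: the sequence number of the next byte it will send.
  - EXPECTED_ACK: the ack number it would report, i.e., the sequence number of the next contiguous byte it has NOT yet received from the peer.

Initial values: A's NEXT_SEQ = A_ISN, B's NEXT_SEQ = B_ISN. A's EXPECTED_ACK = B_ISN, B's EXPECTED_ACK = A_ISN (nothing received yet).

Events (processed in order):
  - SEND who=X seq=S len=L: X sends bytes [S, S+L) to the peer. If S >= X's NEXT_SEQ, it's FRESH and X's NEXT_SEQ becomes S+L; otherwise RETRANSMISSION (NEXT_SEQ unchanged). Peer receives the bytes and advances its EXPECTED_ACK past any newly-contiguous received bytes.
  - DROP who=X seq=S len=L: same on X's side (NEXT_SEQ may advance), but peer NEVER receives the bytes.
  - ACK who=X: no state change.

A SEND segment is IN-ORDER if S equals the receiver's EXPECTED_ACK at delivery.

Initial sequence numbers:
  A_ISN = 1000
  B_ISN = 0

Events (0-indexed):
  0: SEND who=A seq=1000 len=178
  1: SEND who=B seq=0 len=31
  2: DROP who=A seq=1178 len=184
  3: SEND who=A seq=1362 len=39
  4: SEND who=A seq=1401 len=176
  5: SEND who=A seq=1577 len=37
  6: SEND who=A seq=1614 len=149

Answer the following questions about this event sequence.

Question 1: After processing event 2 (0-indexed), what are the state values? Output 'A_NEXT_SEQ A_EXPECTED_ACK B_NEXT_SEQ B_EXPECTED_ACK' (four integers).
After event 0: A_seq=1178 A_ack=0 B_seq=0 B_ack=1178
After event 1: A_seq=1178 A_ack=31 B_seq=31 B_ack=1178
After event 2: A_seq=1362 A_ack=31 B_seq=31 B_ack=1178

1362 31 31 1178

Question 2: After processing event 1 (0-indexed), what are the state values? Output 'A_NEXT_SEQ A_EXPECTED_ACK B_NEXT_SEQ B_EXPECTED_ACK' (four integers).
After event 0: A_seq=1178 A_ack=0 B_seq=0 B_ack=1178
After event 1: A_seq=1178 A_ack=31 B_seq=31 B_ack=1178

1178 31 31 1178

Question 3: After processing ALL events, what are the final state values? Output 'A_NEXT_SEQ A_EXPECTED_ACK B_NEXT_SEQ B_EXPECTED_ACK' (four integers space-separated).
Answer: 1763 31 31 1178

Derivation:
After event 0: A_seq=1178 A_ack=0 B_seq=0 B_ack=1178
After event 1: A_seq=1178 A_ack=31 B_seq=31 B_ack=1178
After event 2: A_seq=1362 A_ack=31 B_seq=31 B_ack=1178
After event 3: A_seq=1401 A_ack=31 B_seq=31 B_ack=1178
After event 4: A_seq=1577 A_ack=31 B_seq=31 B_ack=1178
After event 5: A_seq=1614 A_ack=31 B_seq=31 B_ack=1178
After event 6: A_seq=1763 A_ack=31 B_seq=31 B_ack=1178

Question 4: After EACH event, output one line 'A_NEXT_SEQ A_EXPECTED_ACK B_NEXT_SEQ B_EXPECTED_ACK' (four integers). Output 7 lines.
1178 0 0 1178
1178 31 31 1178
1362 31 31 1178
1401 31 31 1178
1577 31 31 1178
1614 31 31 1178
1763 31 31 1178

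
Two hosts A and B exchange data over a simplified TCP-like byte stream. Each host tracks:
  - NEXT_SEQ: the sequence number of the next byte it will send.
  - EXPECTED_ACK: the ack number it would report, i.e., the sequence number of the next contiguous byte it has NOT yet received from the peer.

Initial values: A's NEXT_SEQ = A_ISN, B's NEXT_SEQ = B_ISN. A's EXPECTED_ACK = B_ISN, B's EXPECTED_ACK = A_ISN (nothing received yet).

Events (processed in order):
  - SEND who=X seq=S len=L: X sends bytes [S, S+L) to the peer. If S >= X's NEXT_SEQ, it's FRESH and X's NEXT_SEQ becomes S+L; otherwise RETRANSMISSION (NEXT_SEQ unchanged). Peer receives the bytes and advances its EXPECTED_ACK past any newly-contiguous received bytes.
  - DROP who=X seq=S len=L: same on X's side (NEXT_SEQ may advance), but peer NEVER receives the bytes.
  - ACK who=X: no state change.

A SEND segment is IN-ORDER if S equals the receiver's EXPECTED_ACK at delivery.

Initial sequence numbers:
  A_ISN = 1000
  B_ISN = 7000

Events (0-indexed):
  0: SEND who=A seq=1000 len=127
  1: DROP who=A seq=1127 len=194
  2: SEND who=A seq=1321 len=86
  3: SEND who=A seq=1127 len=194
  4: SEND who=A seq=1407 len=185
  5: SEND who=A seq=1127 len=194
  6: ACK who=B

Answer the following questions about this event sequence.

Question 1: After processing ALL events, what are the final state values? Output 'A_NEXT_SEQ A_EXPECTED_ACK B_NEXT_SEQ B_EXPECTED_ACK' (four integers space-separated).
After event 0: A_seq=1127 A_ack=7000 B_seq=7000 B_ack=1127
After event 1: A_seq=1321 A_ack=7000 B_seq=7000 B_ack=1127
After event 2: A_seq=1407 A_ack=7000 B_seq=7000 B_ack=1127
After event 3: A_seq=1407 A_ack=7000 B_seq=7000 B_ack=1407
After event 4: A_seq=1592 A_ack=7000 B_seq=7000 B_ack=1592
After event 5: A_seq=1592 A_ack=7000 B_seq=7000 B_ack=1592
After event 6: A_seq=1592 A_ack=7000 B_seq=7000 B_ack=1592

Answer: 1592 7000 7000 1592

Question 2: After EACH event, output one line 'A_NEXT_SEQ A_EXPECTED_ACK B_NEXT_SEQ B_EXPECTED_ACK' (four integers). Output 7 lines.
1127 7000 7000 1127
1321 7000 7000 1127
1407 7000 7000 1127
1407 7000 7000 1407
1592 7000 7000 1592
1592 7000 7000 1592
1592 7000 7000 1592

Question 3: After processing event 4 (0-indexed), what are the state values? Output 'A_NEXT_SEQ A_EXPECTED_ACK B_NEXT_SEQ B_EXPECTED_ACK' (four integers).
After event 0: A_seq=1127 A_ack=7000 B_seq=7000 B_ack=1127
After event 1: A_seq=1321 A_ack=7000 B_seq=7000 B_ack=1127
After event 2: A_seq=1407 A_ack=7000 B_seq=7000 B_ack=1127
After event 3: A_seq=1407 A_ack=7000 B_seq=7000 B_ack=1407
After event 4: A_seq=1592 A_ack=7000 B_seq=7000 B_ack=1592

1592 7000 7000 1592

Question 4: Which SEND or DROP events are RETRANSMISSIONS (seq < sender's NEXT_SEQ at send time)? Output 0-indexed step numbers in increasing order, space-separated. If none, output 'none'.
Step 0: SEND seq=1000 -> fresh
Step 1: DROP seq=1127 -> fresh
Step 2: SEND seq=1321 -> fresh
Step 3: SEND seq=1127 -> retransmit
Step 4: SEND seq=1407 -> fresh
Step 5: SEND seq=1127 -> retransmit

Answer: 3 5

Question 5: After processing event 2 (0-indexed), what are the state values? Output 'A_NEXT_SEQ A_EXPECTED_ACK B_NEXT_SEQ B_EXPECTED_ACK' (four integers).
After event 0: A_seq=1127 A_ack=7000 B_seq=7000 B_ack=1127
After event 1: A_seq=1321 A_ack=7000 B_seq=7000 B_ack=1127
After event 2: A_seq=1407 A_ack=7000 B_seq=7000 B_ack=1127

1407 7000 7000 1127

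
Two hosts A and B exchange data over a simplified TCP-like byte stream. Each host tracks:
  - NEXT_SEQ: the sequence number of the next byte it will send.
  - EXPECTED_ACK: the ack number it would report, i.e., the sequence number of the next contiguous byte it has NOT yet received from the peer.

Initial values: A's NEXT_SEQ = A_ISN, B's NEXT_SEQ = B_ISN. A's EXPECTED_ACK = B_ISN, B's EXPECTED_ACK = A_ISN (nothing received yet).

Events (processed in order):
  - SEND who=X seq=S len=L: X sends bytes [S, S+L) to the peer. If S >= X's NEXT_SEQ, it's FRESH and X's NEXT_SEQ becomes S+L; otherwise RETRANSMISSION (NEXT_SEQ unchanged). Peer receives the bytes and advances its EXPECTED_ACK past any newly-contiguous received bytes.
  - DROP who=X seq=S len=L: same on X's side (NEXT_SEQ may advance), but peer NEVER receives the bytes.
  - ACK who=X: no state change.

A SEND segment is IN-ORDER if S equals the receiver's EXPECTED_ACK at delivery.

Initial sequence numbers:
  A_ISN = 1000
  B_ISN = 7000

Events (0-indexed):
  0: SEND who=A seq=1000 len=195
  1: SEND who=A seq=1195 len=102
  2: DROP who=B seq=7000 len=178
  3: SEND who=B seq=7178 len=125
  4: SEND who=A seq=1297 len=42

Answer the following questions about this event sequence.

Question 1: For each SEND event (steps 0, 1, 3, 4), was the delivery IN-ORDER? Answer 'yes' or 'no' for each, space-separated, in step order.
Answer: yes yes no yes

Derivation:
Step 0: SEND seq=1000 -> in-order
Step 1: SEND seq=1195 -> in-order
Step 3: SEND seq=7178 -> out-of-order
Step 4: SEND seq=1297 -> in-order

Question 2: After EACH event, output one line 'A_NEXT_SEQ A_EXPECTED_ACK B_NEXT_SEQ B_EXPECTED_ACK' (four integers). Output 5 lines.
1195 7000 7000 1195
1297 7000 7000 1297
1297 7000 7178 1297
1297 7000 7303 1297
1339 7000 7303 1339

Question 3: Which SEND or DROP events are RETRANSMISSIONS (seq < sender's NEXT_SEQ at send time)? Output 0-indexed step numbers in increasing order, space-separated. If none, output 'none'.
Answer: none

Derivation:
Step 0: SEND seq=1000 -> fresh
Step 1: SEND seq=1195 -> fresh
Step 2: DROP seq=7000 -> fresh
Step 3: SEND seq=7178 -> fresh
Step 4: SEND seq=1297 -> fresh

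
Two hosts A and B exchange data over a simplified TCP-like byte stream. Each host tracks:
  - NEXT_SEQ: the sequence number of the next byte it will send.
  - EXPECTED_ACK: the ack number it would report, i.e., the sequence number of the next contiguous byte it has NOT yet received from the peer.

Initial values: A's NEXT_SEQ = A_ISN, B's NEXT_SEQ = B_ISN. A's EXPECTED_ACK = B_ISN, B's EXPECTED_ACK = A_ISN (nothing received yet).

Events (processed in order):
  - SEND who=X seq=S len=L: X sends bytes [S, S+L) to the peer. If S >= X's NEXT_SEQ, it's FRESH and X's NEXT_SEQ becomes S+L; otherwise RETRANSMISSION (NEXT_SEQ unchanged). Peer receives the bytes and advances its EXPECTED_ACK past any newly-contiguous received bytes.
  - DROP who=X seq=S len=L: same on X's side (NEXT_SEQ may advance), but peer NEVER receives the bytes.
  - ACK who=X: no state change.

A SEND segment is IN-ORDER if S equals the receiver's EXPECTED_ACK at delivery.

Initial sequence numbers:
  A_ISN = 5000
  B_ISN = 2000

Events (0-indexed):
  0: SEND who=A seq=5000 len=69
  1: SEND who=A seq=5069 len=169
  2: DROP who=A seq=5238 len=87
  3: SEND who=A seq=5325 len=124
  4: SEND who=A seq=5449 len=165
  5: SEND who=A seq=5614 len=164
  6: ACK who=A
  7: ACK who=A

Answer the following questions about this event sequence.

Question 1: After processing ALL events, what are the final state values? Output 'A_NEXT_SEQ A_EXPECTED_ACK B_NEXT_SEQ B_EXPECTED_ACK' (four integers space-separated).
After event 0: A_seq=5069 A_ack=2000 B_seq=2000 B_ack=5069
After event 1: A_seq=5238 A_ack=2000 B_seq=2000 B_ack=5238
After event 2: A_seq=5325 A_ack=2000 B_seq=2000 B_ack=5238
After event 3: A_seq=5449 A_ack=2000 B_seq=2000 B_ack=5238
After event 4: A_seq=5614 A_ack=2000 B_seq=2000 B_ack=5238
After event 5: A_seq=5778 A_ack=2000 B_seq=2000 B_ack=5238
After event 6: A_seq=5778 A_ack=2000 B_seq=2000 B_ack=5238
After event 7: A_seq=5778 A_ack=2000 B_seq=2000 B_ack=5238

Answer: 5778 2000 2000 5238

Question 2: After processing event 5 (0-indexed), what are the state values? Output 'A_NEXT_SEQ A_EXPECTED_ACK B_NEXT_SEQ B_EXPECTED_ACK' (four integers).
After event 0: A_seq=5069 A_ack=2000 B_seq=2000 B_ack=5069
After event 1: A_seq=5238 A_ack=2000 B_seq=2000 B_ack=5238
After event 2: A_seq=5325 A_ack=2000 B_seq=2000 B_ack=5238
After event 3: A_seq=5449 A_ack=2000 B_seq=2000 B_ack=5238
After event 4: A_seq=5614 A_ack=2000 B_seq=2000 B_ack=5238
After event 5: A_seq=5778 A_ack=2000 B_seq=2000 B_ack=5238

5778 2000 2000 5238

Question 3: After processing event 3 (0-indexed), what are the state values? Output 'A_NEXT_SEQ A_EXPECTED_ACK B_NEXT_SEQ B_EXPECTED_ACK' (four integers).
After event 0: A_seq=5069 A_ack=2000 B_seq=2000 B_ack=5069
After event 1: A_seq=5238 A_ack=2000 B_seq=2000 B_ack=5238
After event 2: A_seq=5325 A_ack=2000 B_seq=2000 B_ack=5238
After event 3: A_seq=5449 A_ack=2000 B_seq=2000 B_ack=5238

5449 2000 2000 5238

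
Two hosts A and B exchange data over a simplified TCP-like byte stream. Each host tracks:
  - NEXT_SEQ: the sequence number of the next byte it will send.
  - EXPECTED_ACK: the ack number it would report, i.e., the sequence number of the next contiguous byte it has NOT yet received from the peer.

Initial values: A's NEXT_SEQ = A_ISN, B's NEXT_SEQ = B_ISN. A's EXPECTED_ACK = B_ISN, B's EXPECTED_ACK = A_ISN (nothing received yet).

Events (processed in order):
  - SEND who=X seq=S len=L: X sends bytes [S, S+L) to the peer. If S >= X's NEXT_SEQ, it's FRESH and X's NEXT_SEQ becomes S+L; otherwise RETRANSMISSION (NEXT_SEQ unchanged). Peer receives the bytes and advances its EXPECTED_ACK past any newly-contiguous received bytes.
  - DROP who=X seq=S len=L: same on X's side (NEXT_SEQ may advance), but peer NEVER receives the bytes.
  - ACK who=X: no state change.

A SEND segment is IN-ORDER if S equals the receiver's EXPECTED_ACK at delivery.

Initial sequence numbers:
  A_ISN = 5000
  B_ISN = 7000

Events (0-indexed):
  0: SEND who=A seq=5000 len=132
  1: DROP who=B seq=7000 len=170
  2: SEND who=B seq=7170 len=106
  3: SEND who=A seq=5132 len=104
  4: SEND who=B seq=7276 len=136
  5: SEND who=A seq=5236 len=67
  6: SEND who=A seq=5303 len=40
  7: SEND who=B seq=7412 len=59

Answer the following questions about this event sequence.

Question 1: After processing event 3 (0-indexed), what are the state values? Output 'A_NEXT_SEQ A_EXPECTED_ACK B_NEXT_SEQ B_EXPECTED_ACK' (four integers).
After event 0: A_seq=5132 A_ack=7000 B_seq=7000 B_ack=5132
After event 1: A_seq=5132 A_ack=7000 B_seq=7170 B_ack=5132
After event 2: A_seq=5132 A_ack=7000 B_seq=7276 B_ack=5132
After event 3: A_seq=5236 A_ack=7000 B_seq=7276 B_ack=5236

5236 7000 7276 5236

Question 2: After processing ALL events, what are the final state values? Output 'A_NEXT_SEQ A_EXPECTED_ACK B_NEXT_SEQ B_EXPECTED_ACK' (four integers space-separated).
Answer: 5343 7000 7471 5343

Derivation:
After event 0: A_seq=5132 A_ack=7000 B_seq=7000 B_ack=5132
After event 1: A_seq=5132 A_ack=7000 B_seq=7170 B_ack=5132
After event 2: A_seq=5132 A_ack=7000 B_seq=7276 B_ack=5132
After event 3: A_seq=5236 A_ack=7000 B_seq=7276 B_ack=5236
After event 4: A_seq=5236 A_ack=7000 B_seq=7412 B_ack=5236
After event 5: A_seq=5303 A_ack=7000 B_seq=7412 B_ack=5303
After event 6: A_seq=5343 A_ack=7000 B_seq=7412 B_ack=5343
After event 7: A_seq=5343 A_ack=7000 B_seq=7471 B_ack=5343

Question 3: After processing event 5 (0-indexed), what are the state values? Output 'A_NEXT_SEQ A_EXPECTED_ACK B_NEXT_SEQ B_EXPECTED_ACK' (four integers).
After event 0: A_seq=5132 A_ack=7000 B_seq=7000 B_ack=5132
After event 1: A_seq=5132 A_ack=7000 B_seq=7170 B_ack=5132
After event 2: A_seq=5132 A_ack=7000 B_seq=7276 B_ack=5132
After event 3: A_seq=5236 A_ack=7000 B_seq=7276 B_ack=5236
After event 4: A_seq=5236 A_ack=7000 B_seq=7412 B_ack=5236
After event 5: A_seq=5303 A_ack=7000 B_seq=7412 B_ack=5303

5303 7000 7412 5303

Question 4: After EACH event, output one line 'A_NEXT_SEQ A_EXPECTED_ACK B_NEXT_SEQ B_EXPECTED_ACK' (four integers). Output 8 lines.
5132 7000 7000 5132
5132 7000 7170 5132
5132 7000 7276 5132
5236 7000 7276 5236
5236 7000 7412 5236
5303 7000 7412 5303
5343 7000 7412 5343
5343 7000 7471 5343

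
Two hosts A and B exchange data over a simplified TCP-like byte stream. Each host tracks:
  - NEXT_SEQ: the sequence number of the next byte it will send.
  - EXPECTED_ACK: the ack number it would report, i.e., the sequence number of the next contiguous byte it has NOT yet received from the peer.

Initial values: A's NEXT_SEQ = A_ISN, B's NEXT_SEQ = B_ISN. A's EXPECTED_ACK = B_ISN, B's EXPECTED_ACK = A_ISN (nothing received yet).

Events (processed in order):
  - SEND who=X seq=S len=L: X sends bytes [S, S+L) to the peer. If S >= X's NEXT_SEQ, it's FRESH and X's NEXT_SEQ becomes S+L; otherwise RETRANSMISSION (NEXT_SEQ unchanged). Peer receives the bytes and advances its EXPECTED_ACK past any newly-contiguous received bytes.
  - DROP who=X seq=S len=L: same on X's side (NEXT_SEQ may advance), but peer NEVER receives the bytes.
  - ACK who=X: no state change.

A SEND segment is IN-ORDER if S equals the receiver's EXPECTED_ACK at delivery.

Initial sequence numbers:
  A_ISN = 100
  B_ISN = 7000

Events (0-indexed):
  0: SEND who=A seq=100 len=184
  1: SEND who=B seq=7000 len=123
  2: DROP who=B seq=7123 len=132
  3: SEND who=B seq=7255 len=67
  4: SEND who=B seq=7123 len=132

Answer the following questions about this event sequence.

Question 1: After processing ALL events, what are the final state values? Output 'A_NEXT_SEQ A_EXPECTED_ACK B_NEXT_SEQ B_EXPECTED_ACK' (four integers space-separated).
Answer: 284 7322 7322 284

Derivation:
After event 0: A_seq=284 A_ack=7000 B_seq=7000 B_ack=284
After event 1: A_seq=284 A_ack=7123 B_seq=7123 B_ack=284
After event 2: A_seq=284 A_ack=7123 B_seq=7255 B_ack=284
After event 3: A_seq=284 A_ack=7123 B_seq=7322 B_ack=284
After event 4: A_seq=284 A_ack=7322 B_seq=7322 B_ack=284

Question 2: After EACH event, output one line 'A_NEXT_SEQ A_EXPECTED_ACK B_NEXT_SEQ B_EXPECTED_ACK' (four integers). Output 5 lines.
284 7000 7000 284
284 7123 7123 284
284 7123 7255 284
284 7123 7322 284
284 7322 7322 284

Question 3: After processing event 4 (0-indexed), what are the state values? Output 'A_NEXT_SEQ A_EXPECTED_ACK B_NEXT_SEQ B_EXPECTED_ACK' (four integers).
After event 0: A_seq=284 A_ack=7000 B_seq=7000 B_ack=284
After event 1: A_seq=284 A_ack=7123 B_seq=7123 B_ack=284
After event 2: A_seq=284 A_ack=7123 B_seq=7255 B_ack=284
After event 3: A_seq=284 A_ack=7123 B_seq=7322 B_ack=284
After event 4: A_seq=284 A_ack=7322 B_seq=7322 B_ack=284

284 7322 7322 284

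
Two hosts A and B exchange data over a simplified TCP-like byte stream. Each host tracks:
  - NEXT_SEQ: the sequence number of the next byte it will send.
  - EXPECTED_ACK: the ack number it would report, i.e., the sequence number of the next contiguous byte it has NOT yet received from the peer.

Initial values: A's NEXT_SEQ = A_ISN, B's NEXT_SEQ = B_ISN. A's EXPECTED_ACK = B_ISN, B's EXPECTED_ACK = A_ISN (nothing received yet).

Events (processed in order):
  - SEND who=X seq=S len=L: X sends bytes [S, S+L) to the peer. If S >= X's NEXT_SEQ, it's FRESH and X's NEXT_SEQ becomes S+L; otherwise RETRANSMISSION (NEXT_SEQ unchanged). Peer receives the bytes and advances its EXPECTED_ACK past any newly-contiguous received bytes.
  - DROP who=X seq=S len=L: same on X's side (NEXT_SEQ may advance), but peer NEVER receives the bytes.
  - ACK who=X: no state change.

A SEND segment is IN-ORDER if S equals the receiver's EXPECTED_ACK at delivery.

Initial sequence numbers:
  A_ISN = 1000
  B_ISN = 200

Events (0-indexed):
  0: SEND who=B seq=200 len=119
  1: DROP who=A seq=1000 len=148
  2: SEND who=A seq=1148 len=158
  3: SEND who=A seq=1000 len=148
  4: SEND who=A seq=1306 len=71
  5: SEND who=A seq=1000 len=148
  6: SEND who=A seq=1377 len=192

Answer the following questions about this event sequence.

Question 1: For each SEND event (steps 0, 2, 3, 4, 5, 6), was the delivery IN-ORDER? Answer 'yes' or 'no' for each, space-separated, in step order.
Step 0: SEND seq=200 -> in-order
Step 2: SEND seq=1148 -> out-of-order
Step 3: SEND seq=1000 -> in-order
Step 4: SEND seq=1306 -> in-order
Step 5: SEND seq=1000 -> out-of-order
Step 6: SEND seq=1377 -> in-order

Answer: yes no yes yes no yes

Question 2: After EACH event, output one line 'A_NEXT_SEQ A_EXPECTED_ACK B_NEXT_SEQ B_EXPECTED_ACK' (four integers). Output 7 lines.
1000 319 319 1000
1148 319 319 1000
1306 319 319 1000
1306 319 319 1306
1377 319 319 1377
1377 319 319 1377
1569 319 319 1569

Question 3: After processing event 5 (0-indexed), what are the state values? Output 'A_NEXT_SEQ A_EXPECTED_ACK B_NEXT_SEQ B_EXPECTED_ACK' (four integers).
After event 0: A_seq=1000 A_ack=319 B_seq=319 B_ack=1000
After event 1: A_seq=1148 A_ack=319 B_seq=319 B_ack=1000
After event 2: A_seq=1306 A_ack=319 B_seq=319 B_ack=1000
After event 3: A_seq=1306 A_ack=319 B_seq=319 B_ack=1306
After event 4: A_seq=1377 A_ack=319 B_seq=319 B_ack=1377
After event 5: A_seq=1377 A_ack=319 B_seq=319 B_ack=1377

1377 319 319 1377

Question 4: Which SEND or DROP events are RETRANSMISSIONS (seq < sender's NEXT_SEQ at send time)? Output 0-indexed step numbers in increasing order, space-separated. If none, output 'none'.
Step 0: SEND seq=200 -> fresh
Step 1: DROP seq=1000 -> fresh
Step 2: SEND seq=1148 -> fresh
Step 3: SEND seq=1000 -> retransmit
Step 4: SEND seq=1306 -> fresh
Step 5: SEND seq=1000 -> retransmit
Step 6: SEND seq=1377 -> fresh

Answer: 3 5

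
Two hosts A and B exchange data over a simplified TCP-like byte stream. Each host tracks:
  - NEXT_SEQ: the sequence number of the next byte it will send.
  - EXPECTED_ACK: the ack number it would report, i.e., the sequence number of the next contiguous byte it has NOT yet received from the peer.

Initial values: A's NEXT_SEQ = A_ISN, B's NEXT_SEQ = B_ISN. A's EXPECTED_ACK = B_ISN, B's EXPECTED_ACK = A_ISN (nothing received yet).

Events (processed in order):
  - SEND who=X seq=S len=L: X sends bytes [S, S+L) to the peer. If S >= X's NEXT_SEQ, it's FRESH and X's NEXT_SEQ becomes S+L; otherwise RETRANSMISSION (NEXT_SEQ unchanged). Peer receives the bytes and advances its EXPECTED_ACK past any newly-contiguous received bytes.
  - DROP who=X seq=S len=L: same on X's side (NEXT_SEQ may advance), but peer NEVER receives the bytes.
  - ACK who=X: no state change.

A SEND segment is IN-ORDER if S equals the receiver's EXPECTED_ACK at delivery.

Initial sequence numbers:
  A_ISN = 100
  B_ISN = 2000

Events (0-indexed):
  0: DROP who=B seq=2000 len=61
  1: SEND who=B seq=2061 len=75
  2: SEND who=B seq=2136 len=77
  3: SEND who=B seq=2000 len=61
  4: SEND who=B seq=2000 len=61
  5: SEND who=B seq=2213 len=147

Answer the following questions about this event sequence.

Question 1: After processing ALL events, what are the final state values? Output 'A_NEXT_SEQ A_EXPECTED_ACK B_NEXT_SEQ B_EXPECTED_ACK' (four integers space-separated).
Answer: 100 2360 2360 100

Derivation:
After event 0: A_seq=100 A_ack=2000 B_seq=2061 B_ack=100
After event 1: A_seq=100 A_ack=2000 B_seq=2136 B_ack=100
After event 2: A_seq=100 A_ack=2000 B_seq=2213 B_ack=100
After event 3: A_seq=100 A_ack=2213 B_seq=2213 B_ack=100
After event 4: A_seq=100 A_ack=2213 B_seq=2213 B_ack=100
After event 5: A_seq=100 A_ack=2360 B_seq=2360 B_ack=100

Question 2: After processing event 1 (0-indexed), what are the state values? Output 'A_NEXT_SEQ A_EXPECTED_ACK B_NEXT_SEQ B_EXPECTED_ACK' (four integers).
After event 0: A_seq=100 A_ack=2000 B_seq=2061 B_ack=100
After event 1: A_seq=100 A_ack=2000 B_seq=2136 B_ack=100

100 2000 2136 100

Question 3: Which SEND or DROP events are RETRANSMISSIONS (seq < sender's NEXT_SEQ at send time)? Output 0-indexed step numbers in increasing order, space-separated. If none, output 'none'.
Answer: 3 4

Derivation:
Step 0: DROP seq=2000 -> fresh
Step 1: SEND seq=2061 -> fresh
Step 2: SEND seq=2136 -> fresh
Step 3: SEND seq=2000 -> retransmit
Step 4: SEND seq=2000 -> retransmit
Step 5: SEND seq=2213 -> fresh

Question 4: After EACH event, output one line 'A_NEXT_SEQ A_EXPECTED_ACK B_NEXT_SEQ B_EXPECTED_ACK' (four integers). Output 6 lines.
100 2000 2061 100
100 2000 2136 100
100 2000 2213 100
100 2213 2213 100
100 2213 2213 100
100 2360 2360 100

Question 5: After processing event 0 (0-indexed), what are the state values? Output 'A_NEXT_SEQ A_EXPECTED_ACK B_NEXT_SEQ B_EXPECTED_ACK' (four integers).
After event 0: A_seq=100 A_ack=2000 B_seq=2061 B_ack=100

100 2000 2061 100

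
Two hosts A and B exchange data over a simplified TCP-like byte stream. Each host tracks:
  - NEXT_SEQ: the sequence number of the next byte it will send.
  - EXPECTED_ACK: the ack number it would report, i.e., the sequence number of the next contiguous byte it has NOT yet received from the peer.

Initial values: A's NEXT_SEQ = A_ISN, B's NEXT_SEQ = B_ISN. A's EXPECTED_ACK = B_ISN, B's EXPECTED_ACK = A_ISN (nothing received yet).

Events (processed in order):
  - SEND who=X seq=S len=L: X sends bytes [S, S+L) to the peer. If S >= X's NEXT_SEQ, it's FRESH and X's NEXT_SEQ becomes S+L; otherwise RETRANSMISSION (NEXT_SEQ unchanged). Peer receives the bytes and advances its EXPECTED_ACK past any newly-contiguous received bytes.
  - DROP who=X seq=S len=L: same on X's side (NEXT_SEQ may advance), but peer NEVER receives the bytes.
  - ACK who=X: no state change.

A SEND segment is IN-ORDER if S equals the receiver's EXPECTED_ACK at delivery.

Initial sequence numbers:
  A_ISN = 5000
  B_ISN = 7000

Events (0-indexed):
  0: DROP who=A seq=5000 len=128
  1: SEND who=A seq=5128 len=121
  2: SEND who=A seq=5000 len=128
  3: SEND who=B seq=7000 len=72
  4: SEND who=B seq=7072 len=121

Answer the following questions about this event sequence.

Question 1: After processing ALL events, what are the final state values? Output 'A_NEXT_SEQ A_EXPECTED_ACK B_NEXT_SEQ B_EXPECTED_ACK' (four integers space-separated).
After event 0: A_seq=5128 A_ack=7000 B_seq=7000 B_ack=5000
After event 1: A_seq=5249 A_ack=7000 B_seq=7000 B_ack=5000
After event 2: A_seq=5249 A_ack=7000 B_seq=7000 B_ack=5249
After event 3: A_seq=5249 A_ack=7072 B_seq=7072 B_ack=5249
After event 4: A_seq=5249 A_ack=7193 B_seq=7193 B_ack=5249

Answer: 5249 7193 7193 5249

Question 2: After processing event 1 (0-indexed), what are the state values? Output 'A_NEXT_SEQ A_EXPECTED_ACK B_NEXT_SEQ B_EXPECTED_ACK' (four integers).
After event 0: A_seq=5128 A_ack=7000 B_seq=7000 B_ack=5000
After event 1: A_seq=5249 A_ack=7000 B_seq=7000 B_ack=5000

5249 7000 7000 5000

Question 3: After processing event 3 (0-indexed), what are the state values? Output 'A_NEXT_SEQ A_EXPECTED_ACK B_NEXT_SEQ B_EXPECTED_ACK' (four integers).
After event 0: A_seq=5128 A_ack=7000 B_seq=7000 B_ack=5000
After event 1: A_seq=5249 A_ack=7000 B_seq=7000 B_ack=5000
After event 2: A_seq=5249 A_ack=7000 B_seq=7000 B_ack=5249
After event 3: A_seq=5249 A_ack=7072 B_seq=7072 B_ack=5249

5249 7072 7072 5249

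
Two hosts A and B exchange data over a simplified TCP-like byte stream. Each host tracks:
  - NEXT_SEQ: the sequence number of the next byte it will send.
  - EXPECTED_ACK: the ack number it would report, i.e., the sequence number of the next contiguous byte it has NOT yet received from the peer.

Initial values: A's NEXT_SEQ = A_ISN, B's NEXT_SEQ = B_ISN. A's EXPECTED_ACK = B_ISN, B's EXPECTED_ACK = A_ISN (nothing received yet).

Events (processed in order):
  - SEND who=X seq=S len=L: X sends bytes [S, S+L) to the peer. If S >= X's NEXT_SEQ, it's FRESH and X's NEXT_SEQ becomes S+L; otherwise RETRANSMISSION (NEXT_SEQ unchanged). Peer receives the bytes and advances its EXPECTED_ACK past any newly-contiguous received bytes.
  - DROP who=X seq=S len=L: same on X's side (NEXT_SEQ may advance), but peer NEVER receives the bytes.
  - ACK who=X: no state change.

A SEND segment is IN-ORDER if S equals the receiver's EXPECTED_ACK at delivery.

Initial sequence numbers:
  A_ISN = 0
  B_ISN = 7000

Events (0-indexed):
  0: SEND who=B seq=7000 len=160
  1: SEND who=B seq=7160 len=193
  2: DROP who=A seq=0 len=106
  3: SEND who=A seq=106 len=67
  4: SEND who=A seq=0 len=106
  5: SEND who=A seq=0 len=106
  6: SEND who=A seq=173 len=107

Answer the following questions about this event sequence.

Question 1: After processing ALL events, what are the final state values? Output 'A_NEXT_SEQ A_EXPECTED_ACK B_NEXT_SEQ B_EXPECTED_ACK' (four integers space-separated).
After event 0: A_seq=0 A_ack=7160 B_seq=7160 B_ack=0
After event 1: A_seq=0 A_ack=7353 B_seq=7353 B_ack=0
After event 2: A_seq=106 A_ack=7353 B_seq=7353 B_ack=0
After event 3: A_seq=173 A_ack=7353 B_seq=7353 B_ack=0
After event 4: A_seq=173 A_ack=7353 B_seq=7353 B_ack=173
After event 5: A_seq=173 A_ack=7353 B_seq=7353 B_ack=173
After event 6: A_seq=280 A_ack=7353 B_seq=7353 B_ack=280

Answer: 280 7353 7353 280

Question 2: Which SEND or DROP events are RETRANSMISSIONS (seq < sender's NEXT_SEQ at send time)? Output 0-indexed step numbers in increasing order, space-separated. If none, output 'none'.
Answer: 4 5

Derivation:
Step 0: SEND seq=7000 -> fresh
Step 1: SEND seq=7160 -> fresh
Step 2: DROP seq=0 -> fresh
Step 3: SEND seq=106 -> fresh
Step 4: SEND seq=0 -> retransmit
Step 5: SEND seq=0 -> retransmit
Step 6: SEND seq=173 -> fresh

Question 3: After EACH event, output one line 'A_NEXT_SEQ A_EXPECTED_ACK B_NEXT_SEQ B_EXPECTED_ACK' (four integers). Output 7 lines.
0 7160 7160 0
0 7353 7353 0
106 7353 7353 0
173 7353 7353 0
173 7353 7353 173
173 7353 7353 173
280 7353 7353 280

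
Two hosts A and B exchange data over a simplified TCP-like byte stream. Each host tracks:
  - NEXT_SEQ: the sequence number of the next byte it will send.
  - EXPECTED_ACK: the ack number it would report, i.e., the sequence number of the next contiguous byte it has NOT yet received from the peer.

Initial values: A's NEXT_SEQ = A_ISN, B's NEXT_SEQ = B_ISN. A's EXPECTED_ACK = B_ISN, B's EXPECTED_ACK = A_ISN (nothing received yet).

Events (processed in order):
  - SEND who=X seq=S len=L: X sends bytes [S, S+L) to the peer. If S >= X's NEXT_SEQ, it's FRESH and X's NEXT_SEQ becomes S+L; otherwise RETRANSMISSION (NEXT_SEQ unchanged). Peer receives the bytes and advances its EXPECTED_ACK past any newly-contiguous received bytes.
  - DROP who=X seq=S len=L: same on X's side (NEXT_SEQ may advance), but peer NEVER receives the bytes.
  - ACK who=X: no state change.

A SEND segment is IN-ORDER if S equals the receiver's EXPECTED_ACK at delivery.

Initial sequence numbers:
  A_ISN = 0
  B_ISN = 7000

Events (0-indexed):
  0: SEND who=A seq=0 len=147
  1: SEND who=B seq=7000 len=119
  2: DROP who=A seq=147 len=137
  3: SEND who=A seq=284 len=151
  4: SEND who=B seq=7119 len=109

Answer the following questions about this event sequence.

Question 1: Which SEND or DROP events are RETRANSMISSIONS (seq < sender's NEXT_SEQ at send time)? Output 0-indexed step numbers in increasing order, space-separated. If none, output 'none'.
Answer: none

Derivation:
Step 0: SEND seq=0 -> fresh
Step 1: SEND seq=7000 -> fresh
Step 2: DROP seq=147 -> fresh
Step 3: SEND seq=284 -> fresh
Step 4: SEND seq=7119 -> fresh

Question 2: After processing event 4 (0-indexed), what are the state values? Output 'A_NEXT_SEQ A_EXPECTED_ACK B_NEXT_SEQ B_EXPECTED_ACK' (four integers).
After event 0: A_seq=147 A_ack=7000 B_seq=7000 B_ack=147
After event 1: A_seq=147 A_ack=7119 B_seq=7119 B_ack=147
After event 2: A_seq=284 A_ack=7119 B_seq=7119 B_ack=147
After event 3: A_seq=435 A_ack=7119 B_seq=7119 B_ack=147
After event 4: A_seq=435 A_ack=7228 B_seq=7228 B_ack=147

435 7228 7228 147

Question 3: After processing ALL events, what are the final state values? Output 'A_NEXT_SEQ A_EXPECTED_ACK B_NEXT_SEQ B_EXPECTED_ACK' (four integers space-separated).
After event 0: A_seq=147 A_ack=7000 B_seq=7000 B_ack=147
After event 1: A_seq=147 A_ack=7119 B_seq=7119 B_ack=147
After event 2: A_seq=284 A_ack=7119 B_seq=7119 B_ack=147
After event 3: A_seq=435 A_ack=7119 B_seq=7119 B_ack=147
After event 4: A_seq=435 A_ack=7228 B_seq=7228 B_ack=147

Answer: 435 7228 7228 147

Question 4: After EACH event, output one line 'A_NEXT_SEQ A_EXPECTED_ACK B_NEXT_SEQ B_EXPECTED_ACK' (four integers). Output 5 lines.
147 7000 7000 147
147 7119 7119 147
284 7119 7119 147
435 7119 7119 147
435 7228 7228 147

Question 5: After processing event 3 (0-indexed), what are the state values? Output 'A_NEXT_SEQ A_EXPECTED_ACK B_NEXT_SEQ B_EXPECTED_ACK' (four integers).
After event 0: A_seq=147 A_ack=7000 B_seq=7000 B_ack=147
After event 1: A_seq=147 A_ack=7119 B_seq=7119 B_ack=147
After event 2: A_seq=284 A_ack=7119 B_seq=7119 B_ack=147
After event 3: A_seq=435 A_ack=7119 B_seq=7119 B_ack=147

435 7119 7119 147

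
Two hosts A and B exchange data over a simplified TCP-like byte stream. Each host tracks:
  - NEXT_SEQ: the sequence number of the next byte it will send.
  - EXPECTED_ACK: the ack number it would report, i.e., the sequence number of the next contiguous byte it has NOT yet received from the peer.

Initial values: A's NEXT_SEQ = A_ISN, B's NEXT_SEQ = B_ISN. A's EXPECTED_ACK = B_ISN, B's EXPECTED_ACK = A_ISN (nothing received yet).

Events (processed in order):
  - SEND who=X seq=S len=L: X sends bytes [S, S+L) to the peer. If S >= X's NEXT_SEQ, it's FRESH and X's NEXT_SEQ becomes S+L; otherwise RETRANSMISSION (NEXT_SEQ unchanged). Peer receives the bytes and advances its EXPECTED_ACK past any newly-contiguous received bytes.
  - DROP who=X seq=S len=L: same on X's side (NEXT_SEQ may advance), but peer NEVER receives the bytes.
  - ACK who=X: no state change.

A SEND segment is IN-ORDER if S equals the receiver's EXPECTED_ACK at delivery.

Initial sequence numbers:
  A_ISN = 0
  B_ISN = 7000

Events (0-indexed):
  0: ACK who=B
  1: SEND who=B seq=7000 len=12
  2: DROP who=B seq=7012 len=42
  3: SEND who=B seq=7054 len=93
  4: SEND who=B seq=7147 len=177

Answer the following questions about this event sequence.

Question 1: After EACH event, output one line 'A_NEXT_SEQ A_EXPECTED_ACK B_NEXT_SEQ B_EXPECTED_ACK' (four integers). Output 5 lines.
0 7000 7000 0
0 7012 7012 0
0 7012 7054 0
0 7012 7147 0
0 7012 7324 0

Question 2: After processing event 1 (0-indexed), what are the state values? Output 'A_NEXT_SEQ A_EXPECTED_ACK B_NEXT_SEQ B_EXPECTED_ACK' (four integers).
After event 0: A_seq=0 A_ack=7000 B_seq=7000 B_ack=0
After event 1: A_seq=0 A_ack=7012 B_seq=7012 B_ack=0

0 7012 7012 0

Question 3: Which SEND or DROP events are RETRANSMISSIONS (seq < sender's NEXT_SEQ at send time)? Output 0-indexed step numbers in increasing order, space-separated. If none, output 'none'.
Step 1: SEND seq=7000 -> fresh
Step 2: DROP seq=7012 -> fresh
Step 3: SEND seq=7054 -> fresh
Step 4: SEND seq=7147 -> fresh

Answer: none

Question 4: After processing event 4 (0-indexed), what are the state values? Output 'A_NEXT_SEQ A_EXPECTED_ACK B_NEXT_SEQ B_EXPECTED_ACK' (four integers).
After event 0: A_seq=0 A_ack=7000 B_seq=7000 B_ack=0
After event 1: A_seq=0 A_ack=7012 B_seq=7012 B_ack=0
After event 2: A_seq=0 A_ack=7012 B_seq=7054 B_ack=0
After event 3: A_seq=0 A_ack=7012 B_seq=7147 B_ack=0
After event 4: A_seq=0 A_ack=7012 B_seq=7324 B_ack=0

0 7012 7324 0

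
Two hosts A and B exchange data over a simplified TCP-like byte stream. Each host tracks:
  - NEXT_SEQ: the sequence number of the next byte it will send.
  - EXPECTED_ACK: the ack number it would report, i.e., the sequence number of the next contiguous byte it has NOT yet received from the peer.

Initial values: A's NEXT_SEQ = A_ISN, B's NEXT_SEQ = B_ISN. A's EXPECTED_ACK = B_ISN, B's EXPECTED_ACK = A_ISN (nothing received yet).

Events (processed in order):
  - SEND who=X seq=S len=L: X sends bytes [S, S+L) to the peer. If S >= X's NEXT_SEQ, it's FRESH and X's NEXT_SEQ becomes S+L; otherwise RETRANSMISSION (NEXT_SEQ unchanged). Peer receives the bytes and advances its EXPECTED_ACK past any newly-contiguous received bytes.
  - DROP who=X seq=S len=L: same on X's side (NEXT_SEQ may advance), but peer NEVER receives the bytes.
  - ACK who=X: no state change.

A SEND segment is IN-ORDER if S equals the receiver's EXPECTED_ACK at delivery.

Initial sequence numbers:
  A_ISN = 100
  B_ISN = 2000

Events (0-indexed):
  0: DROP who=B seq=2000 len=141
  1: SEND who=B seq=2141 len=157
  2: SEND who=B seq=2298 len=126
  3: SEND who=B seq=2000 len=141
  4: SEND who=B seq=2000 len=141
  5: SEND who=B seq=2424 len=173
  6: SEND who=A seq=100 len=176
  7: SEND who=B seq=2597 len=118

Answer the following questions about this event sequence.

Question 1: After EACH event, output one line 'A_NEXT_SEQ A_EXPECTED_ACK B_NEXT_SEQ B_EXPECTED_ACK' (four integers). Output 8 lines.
100 2000 2141 100
100 2000 2298 100
100 2000 2424 100
100 2424 2424 100
100 2424 2424 100
100 2597 2597 100
276 2597 2597 276
276 2715 2715 276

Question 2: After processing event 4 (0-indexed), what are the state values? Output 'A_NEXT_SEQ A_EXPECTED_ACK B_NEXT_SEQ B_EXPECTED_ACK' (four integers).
After event 0: A_seq=100 A_ack=2000 B_seq=2141 B_ack=100
After event 1: A_seq=100 A_ack=2000 B_seq=2298 B_ack=100
After event 2: A_seq=100 A_ack=2000 B_seq=2424 B_ack=100
After event 3: A_seq=100 A_ack=2424 B_seq=2424 B_ack=100
After event 4: A_seq=100 A_ack=2424 B_seq=2424 B_ack=100

100 2424 2424 100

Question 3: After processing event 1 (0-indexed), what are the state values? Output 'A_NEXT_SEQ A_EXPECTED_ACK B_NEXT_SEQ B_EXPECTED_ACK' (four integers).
After event 0: A_seq=100 A_ack=2000 B_seq=2141 B_ack=100
After event 1: A_seq=100 A_ack=2000 B_seq=2298 B_ack=100

100 2000 2298 100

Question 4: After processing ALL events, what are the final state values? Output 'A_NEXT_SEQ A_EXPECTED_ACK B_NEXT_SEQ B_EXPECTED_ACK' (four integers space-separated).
Answer: 276 2715 2715 276

Derivation:
After event 0: A_seq=100 A_ack=2000 B_seq=2141 B_ack=100
After event 1: A_seq=100 A_ack=2000 B_seq=2298 B_ack=100
After event 2: A_seq=100 A_ack=2000 B_seq=2424 B_ack=100
After event 3: A_seq=100 A_ack=2424 B_seq=2424 B_ack=100
After event 4: A_seq=100 A_ack=2424 B_seq=2424 B_ack=100
After event 5: A_seq=100 A_ack=2597 B_seq=2597 B_ack=100
After event 6: A_seq=276 A_ack=2597 B_seq=2597 B_ack=276
After event 7: A_seq=276 A_ack=2715 B_seq=2715 B_ack=276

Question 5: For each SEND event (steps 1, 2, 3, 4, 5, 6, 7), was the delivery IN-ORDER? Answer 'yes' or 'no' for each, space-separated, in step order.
Step 1: SEND seq=2141 -> out-of-order
Step 2: SEND seq=2298 -> out-of-order
Step 3: SEND seq=2000 -> in-order
Step 4: SEND seq=2000 -> out-of-order
Step 5: SEND seq=2424 -> in-order
Step 6: SEND seq=100 -> in-order
Step 7: SEND seq=2597 -> in-order

Answer: no no yes no yes yes yes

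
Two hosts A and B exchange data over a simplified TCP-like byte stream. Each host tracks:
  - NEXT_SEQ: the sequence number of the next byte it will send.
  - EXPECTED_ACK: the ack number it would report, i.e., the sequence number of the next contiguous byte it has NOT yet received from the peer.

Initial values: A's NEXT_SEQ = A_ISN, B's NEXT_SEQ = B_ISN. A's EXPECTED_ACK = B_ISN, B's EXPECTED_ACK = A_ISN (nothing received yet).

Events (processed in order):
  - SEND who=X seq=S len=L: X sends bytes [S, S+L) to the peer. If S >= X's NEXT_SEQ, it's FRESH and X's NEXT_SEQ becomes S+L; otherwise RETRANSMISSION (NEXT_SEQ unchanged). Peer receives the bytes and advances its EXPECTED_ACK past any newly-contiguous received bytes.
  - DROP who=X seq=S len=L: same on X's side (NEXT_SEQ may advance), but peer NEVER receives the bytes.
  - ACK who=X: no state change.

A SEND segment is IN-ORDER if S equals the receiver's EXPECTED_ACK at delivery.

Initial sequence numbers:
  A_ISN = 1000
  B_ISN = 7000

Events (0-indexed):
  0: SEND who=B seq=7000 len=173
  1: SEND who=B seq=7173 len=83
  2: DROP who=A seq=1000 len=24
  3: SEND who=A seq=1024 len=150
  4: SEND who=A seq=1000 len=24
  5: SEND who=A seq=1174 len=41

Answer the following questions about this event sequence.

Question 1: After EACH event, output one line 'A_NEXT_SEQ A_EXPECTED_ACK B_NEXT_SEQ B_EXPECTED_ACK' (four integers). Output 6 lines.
1000 7173 7173 1000
1000 7256 7256 1000
1024 7256 7256 1000
1174 7256 7256 1000
1174 7256 7256 1174
1215 7256 7256 1215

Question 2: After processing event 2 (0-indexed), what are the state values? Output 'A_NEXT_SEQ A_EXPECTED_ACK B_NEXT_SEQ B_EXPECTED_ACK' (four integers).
After event 0: A_seq=1000 A_ack=7173 B_seq=7173 B_ack=1000
After event 1: A_seq=1000 A_ack=7256 B_seq=7256 B_ack=1000
After event 2: A_seq=1024 A_ack=7256 B_seq=7256 B_ack=1000

1024 7256 7256 1000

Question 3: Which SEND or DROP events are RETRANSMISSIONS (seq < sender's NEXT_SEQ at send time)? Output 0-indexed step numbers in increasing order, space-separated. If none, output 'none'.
Step 0: SEND seq=7000 -> fresh
Step 1: SEND seq=7173 -> fresh
Step 2: DROP seq=1000 -> fresh
Step 3: SEND seq=1024 -> fresh
Step 4: SEND seq=1000 -> retransmit
Step 5: SEND seq=1174 -> fresh

Answer: 4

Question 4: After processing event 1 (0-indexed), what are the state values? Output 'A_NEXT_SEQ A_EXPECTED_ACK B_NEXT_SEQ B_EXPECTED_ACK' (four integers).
After event 0: A_seq=1000 A_ack=7173 B_seq=7173 B_ack=1000
After event 1: A_seq=1000 A_ack=7256 B_seq=7256 B_ack=1000

1000 7256 7256 1000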